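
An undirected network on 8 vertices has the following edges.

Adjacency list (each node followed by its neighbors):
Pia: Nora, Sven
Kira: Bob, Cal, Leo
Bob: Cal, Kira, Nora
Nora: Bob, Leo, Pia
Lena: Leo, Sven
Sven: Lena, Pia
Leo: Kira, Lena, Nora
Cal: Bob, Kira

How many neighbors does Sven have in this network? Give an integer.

Sven is directly tied to Lena and Pia. That is 2 neighbors, so the degree of Sven is 2.

2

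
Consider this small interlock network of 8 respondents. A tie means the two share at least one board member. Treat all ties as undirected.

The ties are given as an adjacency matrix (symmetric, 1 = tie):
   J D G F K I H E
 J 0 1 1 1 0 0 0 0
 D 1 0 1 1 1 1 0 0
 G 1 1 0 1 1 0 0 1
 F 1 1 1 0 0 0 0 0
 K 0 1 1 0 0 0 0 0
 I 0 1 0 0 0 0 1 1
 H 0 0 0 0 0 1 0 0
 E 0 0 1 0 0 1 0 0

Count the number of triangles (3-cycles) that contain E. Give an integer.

0

E's neighbors are G and I, but none of them are tied to each other, so no triangle contains E.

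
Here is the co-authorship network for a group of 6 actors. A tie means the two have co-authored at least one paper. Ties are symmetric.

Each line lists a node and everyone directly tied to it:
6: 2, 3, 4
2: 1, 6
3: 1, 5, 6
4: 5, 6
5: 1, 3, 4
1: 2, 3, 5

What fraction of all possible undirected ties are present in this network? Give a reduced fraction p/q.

There are 8 edges and 6 nodes, so the maximum possible is C(6,2) = 15.
Density = 8/15.

8/15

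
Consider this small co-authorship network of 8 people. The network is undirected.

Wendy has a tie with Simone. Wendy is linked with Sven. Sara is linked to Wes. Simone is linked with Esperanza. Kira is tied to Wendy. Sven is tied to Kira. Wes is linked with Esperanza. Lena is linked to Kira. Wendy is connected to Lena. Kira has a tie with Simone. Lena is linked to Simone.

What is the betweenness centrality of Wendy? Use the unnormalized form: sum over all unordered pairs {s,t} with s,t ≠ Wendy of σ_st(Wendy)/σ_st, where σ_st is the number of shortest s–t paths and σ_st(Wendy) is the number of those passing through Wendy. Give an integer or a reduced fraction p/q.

5/2

Pairs whose geodesics pass through Wendy — Sven–Simone: 1/2; Sven–Lena: 1/2; Sven–Wes: 1/2; Sven–Sara: 1/2; Sven–Esperanza: 1/2.
All other pairs contribute 0.
Summing the contributions gives betweenness(Wendy) = 5/2.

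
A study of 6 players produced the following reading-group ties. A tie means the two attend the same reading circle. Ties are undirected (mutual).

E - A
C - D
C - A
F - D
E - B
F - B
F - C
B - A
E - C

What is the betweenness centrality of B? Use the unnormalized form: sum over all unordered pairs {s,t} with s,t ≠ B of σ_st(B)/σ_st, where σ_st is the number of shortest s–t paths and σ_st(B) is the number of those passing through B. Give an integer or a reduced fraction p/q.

Pairs whose geodesics pass through B — A–F: 1/2; F–E: 1/2.
All other pairs contribute 0.
Summing the contributions gives betweenness(B) = 1.

1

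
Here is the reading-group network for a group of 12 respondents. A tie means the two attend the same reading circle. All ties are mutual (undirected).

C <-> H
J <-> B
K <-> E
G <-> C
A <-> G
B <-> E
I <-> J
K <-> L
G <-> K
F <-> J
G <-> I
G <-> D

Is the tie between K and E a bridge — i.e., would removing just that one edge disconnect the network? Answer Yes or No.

Even without that edge, K still reaches E via K – G – I – J – B – E, so the network stays connected. Not a bridge.

No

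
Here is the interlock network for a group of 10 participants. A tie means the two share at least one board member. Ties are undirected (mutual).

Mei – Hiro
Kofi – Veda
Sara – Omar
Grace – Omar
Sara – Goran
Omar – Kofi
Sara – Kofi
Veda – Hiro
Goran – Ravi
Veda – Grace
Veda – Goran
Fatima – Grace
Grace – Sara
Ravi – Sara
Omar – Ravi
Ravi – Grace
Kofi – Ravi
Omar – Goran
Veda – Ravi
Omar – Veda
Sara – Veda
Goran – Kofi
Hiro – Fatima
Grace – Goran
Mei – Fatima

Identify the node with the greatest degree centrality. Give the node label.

Veda

Degrees — Fatima:3, Goran:6, Grace:6, Hiro:3, Kofi:5, Mei:2, Omar:6, Ravi:6, Sara:6, Veda:7.
The maximum is 7, attained only by Veda.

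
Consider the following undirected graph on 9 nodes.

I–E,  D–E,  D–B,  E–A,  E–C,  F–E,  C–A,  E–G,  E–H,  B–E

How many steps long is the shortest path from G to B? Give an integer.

2

One shortest route is G – E – B, which uses 2 edges, and G and B are not directly tied, so nothing shorter exists. So d(G,B) = 2.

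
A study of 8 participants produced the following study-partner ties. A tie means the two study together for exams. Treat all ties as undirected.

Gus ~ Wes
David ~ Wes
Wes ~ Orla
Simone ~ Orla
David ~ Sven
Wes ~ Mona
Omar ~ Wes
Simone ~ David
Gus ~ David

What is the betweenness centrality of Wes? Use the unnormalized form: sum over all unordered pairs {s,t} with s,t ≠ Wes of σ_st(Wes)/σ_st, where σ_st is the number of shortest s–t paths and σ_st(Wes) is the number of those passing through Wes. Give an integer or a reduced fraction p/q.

13

Pairs whose geodesics pass through Wes — Omar–Orla: 1; Omar–David: 1; Omar–Gus: 1; Omar–Mona: 1; Omar–Simone: 2/2; Omar–Sven: 1; Orla–David: 1/2; Orla–Gus: 1; Orla–Mona: 1; Orla–Sven: 1/2; David–Mona: 1; Gus–Mona: 1; Mona–Simone: 2/2; Mona–Sven: 1.
All other pairs contribute 0.
Summing the contributions gives betweenness(Wes) = 13.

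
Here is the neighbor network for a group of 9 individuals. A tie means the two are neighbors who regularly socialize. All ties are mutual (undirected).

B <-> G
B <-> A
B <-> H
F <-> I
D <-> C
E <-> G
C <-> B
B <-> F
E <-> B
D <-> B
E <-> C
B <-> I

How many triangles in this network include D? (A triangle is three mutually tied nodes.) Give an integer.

1

D's neighbors: B and C.
Neighbor pairs that are themselves tied: D–B–C. Each forms one triangle with D, for 1 in total.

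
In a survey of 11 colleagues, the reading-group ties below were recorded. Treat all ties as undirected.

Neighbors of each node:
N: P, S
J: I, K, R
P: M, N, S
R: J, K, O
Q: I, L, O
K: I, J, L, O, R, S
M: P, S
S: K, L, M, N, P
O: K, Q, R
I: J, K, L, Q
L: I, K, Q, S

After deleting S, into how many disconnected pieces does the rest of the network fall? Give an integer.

2

Without S, the remaining ties split the others into: {M, N, P}; {I, J, K, L, O, Q, R}.
That's 2 separate components.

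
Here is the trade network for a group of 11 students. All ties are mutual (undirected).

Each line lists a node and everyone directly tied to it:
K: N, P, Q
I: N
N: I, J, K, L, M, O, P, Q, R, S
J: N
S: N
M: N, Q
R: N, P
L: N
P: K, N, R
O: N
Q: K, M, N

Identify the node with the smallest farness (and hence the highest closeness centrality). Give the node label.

N

Farness (sum of distances to all others) for each node — I:19, J:19, K:17, L:19, M:18, N:10, O:19, P:17, Q:17, R:18, S:19.
The smallest farness is 10, for N, so N has the highest closeness.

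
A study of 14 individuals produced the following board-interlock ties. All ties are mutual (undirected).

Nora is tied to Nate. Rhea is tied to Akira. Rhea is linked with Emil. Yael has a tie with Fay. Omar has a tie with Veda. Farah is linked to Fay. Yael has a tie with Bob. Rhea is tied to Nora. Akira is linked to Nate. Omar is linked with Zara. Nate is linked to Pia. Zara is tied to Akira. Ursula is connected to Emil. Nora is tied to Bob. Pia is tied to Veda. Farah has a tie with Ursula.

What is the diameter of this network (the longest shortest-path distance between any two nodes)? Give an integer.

Eccentricity of each node (its greatest distance to any other): Akira:5, Bob:5, Emil:5, Farah:7, Fay:7, Nate:5, Nora:4, Omar:7, Pia:6, Rhea:4, Ursula:6, Veda:7, Yael:6, Zara:6.
The maximum eccentricity is 7, realized for instance by the pair Farah–Veda via Farah – Ursula – Emil – Rhea – Akira – Zara – Omar – Veda. So the diameter is 7.

7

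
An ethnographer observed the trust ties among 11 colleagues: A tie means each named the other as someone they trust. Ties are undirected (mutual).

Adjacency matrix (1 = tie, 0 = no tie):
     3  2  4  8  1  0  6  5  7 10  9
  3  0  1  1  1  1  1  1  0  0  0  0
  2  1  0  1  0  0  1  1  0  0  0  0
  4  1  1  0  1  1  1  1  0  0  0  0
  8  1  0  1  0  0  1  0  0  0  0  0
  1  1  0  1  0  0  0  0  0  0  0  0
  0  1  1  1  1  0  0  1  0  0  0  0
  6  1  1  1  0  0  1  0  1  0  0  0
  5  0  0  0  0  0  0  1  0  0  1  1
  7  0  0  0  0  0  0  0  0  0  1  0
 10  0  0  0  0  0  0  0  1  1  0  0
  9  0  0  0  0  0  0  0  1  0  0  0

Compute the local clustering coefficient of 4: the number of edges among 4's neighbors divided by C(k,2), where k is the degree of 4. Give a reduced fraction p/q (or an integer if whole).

3/5

4's neighbors: 0, 1, 2, 3, 6, and 8 (k = 6).
Possible neighbor pairs: C(6,2) = 15. Edges among them: 0–2, 0–3, 0–6, 0–8, 1–3, 2–3, 2–6, 3–6, 3–8 → e = 9.
Clustering(4) = 9/15 = 3/5.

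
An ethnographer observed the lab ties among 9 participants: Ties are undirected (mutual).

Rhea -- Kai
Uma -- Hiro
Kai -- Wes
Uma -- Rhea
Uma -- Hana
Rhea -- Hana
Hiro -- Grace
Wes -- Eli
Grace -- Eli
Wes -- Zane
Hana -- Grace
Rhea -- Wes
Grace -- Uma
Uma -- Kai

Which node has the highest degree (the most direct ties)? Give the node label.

Degrees — Eli:2, Grace:4, Hana:3, Hiro:2, Kai:3, Rhea:4, Uma:5, Wes:4, Zane:1.
The maximum is 5, attained only by Uma.

Uma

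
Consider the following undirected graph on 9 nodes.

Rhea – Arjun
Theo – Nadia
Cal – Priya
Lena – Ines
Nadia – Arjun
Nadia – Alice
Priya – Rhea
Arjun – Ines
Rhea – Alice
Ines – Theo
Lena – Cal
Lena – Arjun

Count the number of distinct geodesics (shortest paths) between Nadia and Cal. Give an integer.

1

The shortest distance is 3, and the only length-3 path is Nadia–Arjun–Lena–Cal. So there is exactly 1 shortest path.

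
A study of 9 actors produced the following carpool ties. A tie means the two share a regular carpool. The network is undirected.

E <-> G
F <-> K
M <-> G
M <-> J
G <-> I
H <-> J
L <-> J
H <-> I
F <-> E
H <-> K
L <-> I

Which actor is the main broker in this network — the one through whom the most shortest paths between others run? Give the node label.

Unnormalized betweenness of each node: E:10/3, F:2, G:22/3, H:43/6, I:17/3, J:13/3, K:11/3, L:1/2, M:2.
G has the largest value, 22/3, making it the main broker — the node through which the most shortest paths run.

G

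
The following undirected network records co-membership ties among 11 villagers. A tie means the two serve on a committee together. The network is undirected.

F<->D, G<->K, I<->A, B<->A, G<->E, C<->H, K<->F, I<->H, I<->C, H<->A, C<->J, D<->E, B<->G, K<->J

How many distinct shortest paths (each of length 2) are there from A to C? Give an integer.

The shortest distance is 2. The length-2 paths are: A–H–C; A–I–C.
That gives 2 distinct shortest paths.

2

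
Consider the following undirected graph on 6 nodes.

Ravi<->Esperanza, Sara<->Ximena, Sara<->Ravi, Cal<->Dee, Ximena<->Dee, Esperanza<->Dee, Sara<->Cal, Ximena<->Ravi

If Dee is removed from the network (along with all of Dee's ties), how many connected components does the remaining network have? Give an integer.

Dee's neighbors (Cal, Esperanza, and Ximena) remain reachable from one another through other ties, so the rest of the network stays in one piece.

1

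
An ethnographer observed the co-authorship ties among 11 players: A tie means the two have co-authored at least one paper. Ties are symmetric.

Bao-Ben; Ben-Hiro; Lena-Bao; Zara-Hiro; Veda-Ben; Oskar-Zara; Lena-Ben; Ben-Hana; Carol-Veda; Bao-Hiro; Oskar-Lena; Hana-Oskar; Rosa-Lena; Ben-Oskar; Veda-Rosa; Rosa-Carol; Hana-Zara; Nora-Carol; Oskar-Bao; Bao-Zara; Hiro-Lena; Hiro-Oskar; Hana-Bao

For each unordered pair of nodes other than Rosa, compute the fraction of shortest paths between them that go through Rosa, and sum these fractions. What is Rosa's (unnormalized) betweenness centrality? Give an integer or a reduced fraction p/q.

Pairs whose geodesics pass through Rosa — Nora–Lena: 1; Nora–Bao: 1/2; Nora–Hiro: 1/2; Nora–Oskar: 1/2; Nora–Zara: 3/7; Veda–Lena: 1/2; Carol–Lena: 1; Carol–Bao: 1/2; Carol–Hiro: 1/2; Carol–Oskar: 1/2; Carol–Zara: 3/7.
All other pairs contribute 0.
Summing the contributions gives betweenness(Rosa) = 89/14.

89/14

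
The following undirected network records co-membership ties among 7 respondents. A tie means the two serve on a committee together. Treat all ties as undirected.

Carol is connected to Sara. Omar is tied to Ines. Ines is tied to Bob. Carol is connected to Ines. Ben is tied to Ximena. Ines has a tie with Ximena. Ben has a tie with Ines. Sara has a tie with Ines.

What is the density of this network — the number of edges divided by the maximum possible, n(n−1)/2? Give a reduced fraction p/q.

8/21

There are 8 edges and 7 nodes, so the maximum possible is C(7,2) = 21.
Density = 8/21.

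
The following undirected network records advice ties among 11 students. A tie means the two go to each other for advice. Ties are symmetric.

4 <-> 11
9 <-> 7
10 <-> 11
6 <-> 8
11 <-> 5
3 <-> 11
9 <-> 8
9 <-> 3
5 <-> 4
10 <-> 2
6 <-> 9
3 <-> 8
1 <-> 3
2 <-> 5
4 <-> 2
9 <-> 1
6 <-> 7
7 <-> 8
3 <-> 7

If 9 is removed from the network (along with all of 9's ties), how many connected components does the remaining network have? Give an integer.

1

9's neighbors (1, 3, 6, 7, and 8) remain reachable from one another through other ties, so the rest of the network stays in one piece.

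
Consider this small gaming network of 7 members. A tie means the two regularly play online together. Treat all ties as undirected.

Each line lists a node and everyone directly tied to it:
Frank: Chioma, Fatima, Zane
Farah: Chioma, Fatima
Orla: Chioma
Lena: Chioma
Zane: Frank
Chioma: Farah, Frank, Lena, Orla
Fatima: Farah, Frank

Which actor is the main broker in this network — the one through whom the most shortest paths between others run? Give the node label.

Chioma

Unnormalized betweenness of each node: Chioma:10, Farah:3/2, Fatima:1, Frank:13/2, Lena:0, Orla:0, Zane:0.
Chioma has the largest value, 10, making it the main broker — the node through which the most shortest paths run.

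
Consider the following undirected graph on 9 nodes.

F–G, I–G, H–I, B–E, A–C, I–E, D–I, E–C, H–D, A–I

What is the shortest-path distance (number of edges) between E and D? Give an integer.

One shortest route is E – I – D, which uses 2 edges, and E and D are not directly tied, so nothing shorter exists. So d(E,D) = 2.

2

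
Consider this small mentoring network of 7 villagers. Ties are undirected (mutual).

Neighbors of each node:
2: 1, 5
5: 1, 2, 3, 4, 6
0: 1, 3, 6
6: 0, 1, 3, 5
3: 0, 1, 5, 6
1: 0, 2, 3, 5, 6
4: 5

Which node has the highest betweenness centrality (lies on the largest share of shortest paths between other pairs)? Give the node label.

Unnormalized betweenness of each node: 0:0, 1:8/3, 2:0, 3:2/3, 4:0, 5:6, 6:2/3.
5 has the largest value, 6, making it the main broker — the node through which the most shortest paths run.

5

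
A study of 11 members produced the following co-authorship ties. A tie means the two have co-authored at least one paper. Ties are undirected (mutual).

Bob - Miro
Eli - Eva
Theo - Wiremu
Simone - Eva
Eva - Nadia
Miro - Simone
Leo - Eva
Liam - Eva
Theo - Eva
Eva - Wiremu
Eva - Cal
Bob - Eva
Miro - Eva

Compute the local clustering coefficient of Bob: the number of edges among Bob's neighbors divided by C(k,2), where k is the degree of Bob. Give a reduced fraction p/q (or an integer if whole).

1

Bob's neighbors: Eva and Miro (k = 2).
Possible neighbor pairs: C(2,2) = 1. Edges among them: Eva–Miro → e = 1.
Clustering(Bob) = 1/1.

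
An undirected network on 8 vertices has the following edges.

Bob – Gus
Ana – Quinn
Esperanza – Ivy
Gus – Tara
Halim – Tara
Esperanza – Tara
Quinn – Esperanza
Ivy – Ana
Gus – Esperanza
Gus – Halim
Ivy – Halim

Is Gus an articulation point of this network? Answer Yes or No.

Yes

Removing Gus leaves {Ana, Esperanza, Halim, Ivy, Quinn, and Tara} with no path to {Bob}, so the network splits into 2 components. Gus is a cut vertex.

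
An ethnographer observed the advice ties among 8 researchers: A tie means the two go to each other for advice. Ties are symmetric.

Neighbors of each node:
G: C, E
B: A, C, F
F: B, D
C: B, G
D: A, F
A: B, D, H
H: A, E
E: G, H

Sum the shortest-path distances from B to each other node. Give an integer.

12

Distances from B: A:1, C:1, D:2, E:3, F:1, G:2, H:2.
Sum = 1 + 1 + 2 + 3 + 1 + 2 + 2 = 12.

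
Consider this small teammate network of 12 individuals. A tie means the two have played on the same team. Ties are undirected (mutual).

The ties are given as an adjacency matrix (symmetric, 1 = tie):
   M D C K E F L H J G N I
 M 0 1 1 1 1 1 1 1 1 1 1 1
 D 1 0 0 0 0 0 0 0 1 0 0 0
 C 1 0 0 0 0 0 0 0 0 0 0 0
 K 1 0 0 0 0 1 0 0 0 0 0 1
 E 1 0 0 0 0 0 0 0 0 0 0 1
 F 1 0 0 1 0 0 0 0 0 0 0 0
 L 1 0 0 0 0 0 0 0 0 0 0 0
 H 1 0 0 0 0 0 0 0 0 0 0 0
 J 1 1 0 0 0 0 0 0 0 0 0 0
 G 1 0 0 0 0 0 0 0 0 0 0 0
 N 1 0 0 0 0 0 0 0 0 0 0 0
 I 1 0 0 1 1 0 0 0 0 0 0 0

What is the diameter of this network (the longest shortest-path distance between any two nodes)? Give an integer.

2

Eccentricity of each node (its greatest distance to any other): C:2, D:2, E:2, F:2, G:2, H:2, I:2, J:2, K:2, L:2, M:1, N:2.
The maximum eccentricity is 2, realized for instance by the pair D–C via D – M – C. So the diameter is 2.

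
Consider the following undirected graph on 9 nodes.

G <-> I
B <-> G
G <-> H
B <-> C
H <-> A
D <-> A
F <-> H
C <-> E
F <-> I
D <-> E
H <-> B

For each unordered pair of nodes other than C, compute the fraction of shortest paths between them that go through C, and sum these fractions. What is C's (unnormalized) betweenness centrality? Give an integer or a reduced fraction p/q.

9/2

Pairs whose geodesics pass through C — H–E: 1/2; F–E: 1/2; I–E: 1; G–E: 1; B–E: 1; B–D: 1/2.
All other pairs contribute 0.
Summing the contributions gives betweenness(C) = 9/2.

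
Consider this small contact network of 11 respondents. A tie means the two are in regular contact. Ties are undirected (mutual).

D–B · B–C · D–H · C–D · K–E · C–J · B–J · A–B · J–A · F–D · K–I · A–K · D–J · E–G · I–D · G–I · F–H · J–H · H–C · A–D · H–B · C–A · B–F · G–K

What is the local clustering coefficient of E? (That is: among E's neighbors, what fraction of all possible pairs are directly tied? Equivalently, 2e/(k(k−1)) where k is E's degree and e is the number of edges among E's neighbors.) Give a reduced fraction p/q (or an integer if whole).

E's neighbors: G and K (k = 2).
Possible neighbor pairs: C(2,2) = 1. Edges among them: G–K → e = 1.
Clustering(E) = 1/1.

1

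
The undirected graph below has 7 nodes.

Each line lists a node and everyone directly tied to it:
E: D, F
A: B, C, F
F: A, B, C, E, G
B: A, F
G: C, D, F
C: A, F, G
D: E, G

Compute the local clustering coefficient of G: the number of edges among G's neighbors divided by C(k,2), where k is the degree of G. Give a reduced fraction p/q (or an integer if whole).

G's neighbors: C, D, and F (k = 3).
Possible neighbor pairs: C(3,2) = 3. Edges among them: C–F → e = 1.
Clustering(G) = 1/3.

1/3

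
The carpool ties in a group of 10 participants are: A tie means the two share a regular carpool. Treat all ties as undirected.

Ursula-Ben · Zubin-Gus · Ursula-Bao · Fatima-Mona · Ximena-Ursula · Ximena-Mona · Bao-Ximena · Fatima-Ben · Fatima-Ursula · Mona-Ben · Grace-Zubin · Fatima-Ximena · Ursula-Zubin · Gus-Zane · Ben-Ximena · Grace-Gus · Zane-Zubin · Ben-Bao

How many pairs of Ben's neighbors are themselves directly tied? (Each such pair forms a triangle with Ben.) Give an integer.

7

Ben's neighbors: Bao, Fatima, Mona, Ursula, and Ximena.
Neighbor pairs that are themselves tied: Ben–Bao–Ursula; Ben–Bao–Ximena; Ben–Fatima–Mona; Ben–Fatima–Ursula; Ben–Fatima–Ximena; Ben–Mona–Ximena; Ben–Ursula–Ximena. Each forms one triangle with Ben, for 7 in total.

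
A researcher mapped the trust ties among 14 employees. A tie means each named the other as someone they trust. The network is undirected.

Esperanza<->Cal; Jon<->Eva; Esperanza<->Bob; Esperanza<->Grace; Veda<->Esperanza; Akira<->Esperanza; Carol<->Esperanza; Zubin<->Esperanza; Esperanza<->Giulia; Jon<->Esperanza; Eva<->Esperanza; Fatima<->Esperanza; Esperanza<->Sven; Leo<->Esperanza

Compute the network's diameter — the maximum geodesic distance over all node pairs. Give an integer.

Eccentricity of each node (its greatest distance to any other): Akira:2, Bob:2, Cal:2, Carol:2, Esperanza:1, Eva:2, Fatima:2, Giulia:2, Grace:2, Jon:2, Leo:2, Sven:2, Veda:2, Zubin:2.
The maximum eccentricity is 2, realized for instance by the pair Veda–Cal via Veda – Esperanza – Cal. So the diameter is 2.

2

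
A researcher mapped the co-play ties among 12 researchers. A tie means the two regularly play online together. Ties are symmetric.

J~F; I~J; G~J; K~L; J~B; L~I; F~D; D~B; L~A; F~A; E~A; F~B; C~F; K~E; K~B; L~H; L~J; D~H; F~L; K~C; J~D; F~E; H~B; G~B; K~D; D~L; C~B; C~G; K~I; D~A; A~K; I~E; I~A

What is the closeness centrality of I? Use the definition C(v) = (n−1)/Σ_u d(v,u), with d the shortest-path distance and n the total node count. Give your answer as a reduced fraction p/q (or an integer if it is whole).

Distances from I: A:1, B:2, C:2, D:2, E:1, F:2, G:2, H:2, J:1, K:1, L:1. Sum = 17.
n = 12, so closeness = 11/17.

11/17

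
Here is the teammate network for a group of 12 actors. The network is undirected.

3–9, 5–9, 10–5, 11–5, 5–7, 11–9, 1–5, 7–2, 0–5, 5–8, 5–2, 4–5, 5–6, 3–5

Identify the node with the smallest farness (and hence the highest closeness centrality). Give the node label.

Farness (sum of distances to all others) for each node — 0:21, 1:21, 2:20, 3:20, 4:21, 5:11, 6:21, 7:20, 8:21, 9:19, 10:21, 11:20.
The smallest farness is 11, for 5, so 5 has the highest closeness.

5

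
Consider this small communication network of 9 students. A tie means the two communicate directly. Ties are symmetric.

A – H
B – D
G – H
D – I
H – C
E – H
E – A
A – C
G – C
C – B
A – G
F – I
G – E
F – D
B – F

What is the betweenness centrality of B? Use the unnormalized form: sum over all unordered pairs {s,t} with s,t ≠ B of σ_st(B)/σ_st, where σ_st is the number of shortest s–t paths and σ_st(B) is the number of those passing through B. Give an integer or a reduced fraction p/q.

Pairs whose geodesics pass through B — D–A: 1; D–G: 1; D–H: 1; D–E: 3/3; D–C: 1; F–A: 1; F–G: 1; F–H: 1; F–E: 3/3; F–C: 1; I–A: 2/2; I–G: 2/2; I–H: 2/2; I–E: 6/6 … (+1 more pairs).
All other pairs contribute 0.
Summing the contributions gives betweenness(B) = 15.

15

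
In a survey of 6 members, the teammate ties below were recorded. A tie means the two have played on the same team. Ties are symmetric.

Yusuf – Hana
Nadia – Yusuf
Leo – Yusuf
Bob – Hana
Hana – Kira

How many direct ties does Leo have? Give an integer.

1

Leo is directly tied to Yusuf. That is 1 neighbor, so the degree of Leo is 1.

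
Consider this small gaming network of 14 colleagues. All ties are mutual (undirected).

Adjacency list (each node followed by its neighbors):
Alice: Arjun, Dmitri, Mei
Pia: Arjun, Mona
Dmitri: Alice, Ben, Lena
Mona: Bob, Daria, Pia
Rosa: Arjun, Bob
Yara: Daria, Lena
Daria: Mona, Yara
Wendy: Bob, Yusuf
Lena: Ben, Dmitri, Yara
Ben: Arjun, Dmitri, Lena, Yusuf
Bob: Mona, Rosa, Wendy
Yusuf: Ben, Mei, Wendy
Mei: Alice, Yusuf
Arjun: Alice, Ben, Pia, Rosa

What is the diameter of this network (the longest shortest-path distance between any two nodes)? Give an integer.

Eccentricity of each node (its greatest distance to any other): Alice:4, Arjun:3, Ben:3, Bob:4, Daria:5, Dmitri:4, Lena:4, Mei:5, Mona:4, Pia:3, Rosa:4, Wendy:4, Yara:4, Yusuf:4.
The maximum eccentricity is 5, realized for instance by the pair Mei–Daria via Mei – Alice – Arjun – Pia – Mona – Daria. So the diameter is 5.

5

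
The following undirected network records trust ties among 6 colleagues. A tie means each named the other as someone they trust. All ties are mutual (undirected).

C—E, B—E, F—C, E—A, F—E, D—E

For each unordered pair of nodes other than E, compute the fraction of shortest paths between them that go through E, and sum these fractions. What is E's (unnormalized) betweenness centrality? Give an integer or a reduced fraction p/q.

Pairs whose geodesics pass through E — D–F: 1; D–A: 1; D–C: 1; D–B: 1; F–A: 1; F–B: 1; A–C: 1; A–B: 1; C–B: 1.
All other pairs contribute 0.
Summing the contributions gives betweenness(E) = 9.

9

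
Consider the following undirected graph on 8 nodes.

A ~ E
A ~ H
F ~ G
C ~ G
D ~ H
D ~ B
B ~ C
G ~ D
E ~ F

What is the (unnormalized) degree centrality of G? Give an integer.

G is directly tied to C, D, and F. That is 3 neighbors, so the degree of G is 3.

3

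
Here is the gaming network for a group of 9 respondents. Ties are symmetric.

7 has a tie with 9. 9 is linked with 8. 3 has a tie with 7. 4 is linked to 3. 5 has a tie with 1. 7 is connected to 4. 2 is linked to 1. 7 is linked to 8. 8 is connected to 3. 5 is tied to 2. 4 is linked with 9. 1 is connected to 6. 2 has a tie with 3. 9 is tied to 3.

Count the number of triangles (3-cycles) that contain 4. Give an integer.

4's neighbors: 3, 7, and 9.
Neighbor pairs that are themselves tied: 4–3–7; 4–3–9; 4–7–9. Each forms one triangle with 4, for 3 in total.

3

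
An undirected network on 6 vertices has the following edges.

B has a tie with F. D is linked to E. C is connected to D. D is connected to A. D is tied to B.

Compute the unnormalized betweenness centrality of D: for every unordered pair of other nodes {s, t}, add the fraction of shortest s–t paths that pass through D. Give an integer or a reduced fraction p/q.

Pairs whose geodesics pass through D — E–B: 1; E–C: 1; E–A: 1; E–F: 1; B–C: 1; B–A: 1; C–A: 1; C–F: 1; A–F: 1.
All other pairs contribute 0.
Summing the contributions gives betweenness(D) = 9.

9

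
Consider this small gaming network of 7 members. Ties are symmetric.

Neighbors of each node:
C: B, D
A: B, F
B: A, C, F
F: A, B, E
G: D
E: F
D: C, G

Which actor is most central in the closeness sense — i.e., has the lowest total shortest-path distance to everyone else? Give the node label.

B

Farness (sum of distances to all others) for each node — A:13, B:10, C:11, D:14, E:17, F:12, G:19.
The smallest farness is 10, for B, so B has the highest closeness.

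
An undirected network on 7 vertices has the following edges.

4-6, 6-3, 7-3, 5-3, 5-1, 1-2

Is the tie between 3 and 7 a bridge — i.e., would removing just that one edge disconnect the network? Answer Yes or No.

Without the 3–7 edge there is no alternate route between 3 and 7, so the network disconnects. It is a bridge.

Yes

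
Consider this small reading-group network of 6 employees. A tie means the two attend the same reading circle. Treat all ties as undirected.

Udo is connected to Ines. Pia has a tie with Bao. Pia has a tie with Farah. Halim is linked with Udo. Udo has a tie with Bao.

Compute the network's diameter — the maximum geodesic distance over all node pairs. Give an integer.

4

Eccentricity of each node (its greatest distance to any other): Bao:2, Farah:4, Halim:4, Ines:4, Pia:3, Udo:3.
The maximum eccentricity is 4, realized for instance by the pair Halim–Farah via Halim – Udo – Bao – Pia – Farah. So the diameter is 4.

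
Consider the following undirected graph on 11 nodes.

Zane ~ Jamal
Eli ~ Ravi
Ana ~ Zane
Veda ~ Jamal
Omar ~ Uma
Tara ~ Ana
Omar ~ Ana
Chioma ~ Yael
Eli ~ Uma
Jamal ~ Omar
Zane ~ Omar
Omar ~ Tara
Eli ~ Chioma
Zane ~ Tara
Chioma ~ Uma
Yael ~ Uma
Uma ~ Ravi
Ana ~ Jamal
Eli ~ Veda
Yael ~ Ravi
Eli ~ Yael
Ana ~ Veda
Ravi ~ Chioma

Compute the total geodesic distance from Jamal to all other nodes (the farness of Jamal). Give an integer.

Distances from Jamal: Ana:1, Chioma:3, Eli:2, Omar:1, Ravi:3, Tara:2, Uma:2, Veda:1, Yael:3, Zane:1.
Sum = 1 + 3 + 2 + 1 + 3 + 2 + 2 + 1 + 3 + 1 = 19.

19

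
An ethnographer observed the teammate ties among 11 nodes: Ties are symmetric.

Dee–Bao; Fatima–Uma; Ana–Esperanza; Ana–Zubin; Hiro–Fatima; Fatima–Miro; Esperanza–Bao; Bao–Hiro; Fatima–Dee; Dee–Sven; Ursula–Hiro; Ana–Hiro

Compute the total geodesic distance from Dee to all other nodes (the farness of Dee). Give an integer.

21

Distances from Dee: Ana:3, Bao:1, Esperanza:2, Fatima:1, Hiro:2, Miro:2, Sven:1, Uma:2, Ursula:3, Zubin:4.
Sum = 3 + 1 + 2 + 1 + 2 + 2 + 1 + 2 + 3 + 4 = 21.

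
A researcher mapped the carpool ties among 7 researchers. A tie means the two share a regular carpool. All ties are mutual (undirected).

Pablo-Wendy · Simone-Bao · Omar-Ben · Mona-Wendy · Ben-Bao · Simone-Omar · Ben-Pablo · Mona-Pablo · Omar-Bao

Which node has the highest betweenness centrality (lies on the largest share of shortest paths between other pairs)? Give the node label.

Unnormalized betweenness of each node: Bao:2, Ben:9, Mona:0, Omar:2, Pablo:8, Simone:0, Wendy:0.
Ben has the largest value, 9, making it the main broker — the node through which the most shortest paths run.

Ben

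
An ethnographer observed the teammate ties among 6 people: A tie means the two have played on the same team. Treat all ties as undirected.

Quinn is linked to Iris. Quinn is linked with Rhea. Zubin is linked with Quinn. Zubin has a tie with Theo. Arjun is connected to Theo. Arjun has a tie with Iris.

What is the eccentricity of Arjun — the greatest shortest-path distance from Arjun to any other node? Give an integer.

Distances from Arjun: Iris:1, Quinn:2, Rhea:3, Theo:1, Zubin:2.
The largest is 3 (to Rhea), so the eccentricity of Arjun is 3.

3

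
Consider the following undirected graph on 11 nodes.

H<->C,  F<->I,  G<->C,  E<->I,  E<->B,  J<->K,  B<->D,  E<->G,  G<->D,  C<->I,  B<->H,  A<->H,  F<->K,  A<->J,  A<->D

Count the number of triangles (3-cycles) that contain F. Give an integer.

F's neighbors are I and K, but none of them are tied to each other, so no triangle contains F.

0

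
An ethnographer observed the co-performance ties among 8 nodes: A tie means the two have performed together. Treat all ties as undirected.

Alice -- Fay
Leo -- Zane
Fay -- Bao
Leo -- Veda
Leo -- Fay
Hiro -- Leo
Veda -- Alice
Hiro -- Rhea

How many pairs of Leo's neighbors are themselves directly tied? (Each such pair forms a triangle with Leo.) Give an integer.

Leo's neighbors are Fay, Hiro, Veda, and Zane, but none of them are tied to each other, so no triangle contains Leo.

0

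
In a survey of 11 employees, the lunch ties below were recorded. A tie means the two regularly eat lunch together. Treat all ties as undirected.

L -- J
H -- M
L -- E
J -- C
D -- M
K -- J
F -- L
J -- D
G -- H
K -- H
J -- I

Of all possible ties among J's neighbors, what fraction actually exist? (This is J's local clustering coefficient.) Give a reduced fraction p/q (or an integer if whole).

J's neighbors: C, D, I, K, and L (k = 5).
Possible neighbor pairs: C(5,2) = 10. Edges among them: none → e = 0.
Clustering(J) = 0/10 = 0.

0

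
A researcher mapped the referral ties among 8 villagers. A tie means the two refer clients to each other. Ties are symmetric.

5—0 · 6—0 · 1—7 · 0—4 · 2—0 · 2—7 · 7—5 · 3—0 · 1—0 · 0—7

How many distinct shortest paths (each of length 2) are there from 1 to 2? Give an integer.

The shortest distance is 2. The length-2 paths are: 1–0–2; 1–7–2.
That gives 2 distinct shortest paths.

2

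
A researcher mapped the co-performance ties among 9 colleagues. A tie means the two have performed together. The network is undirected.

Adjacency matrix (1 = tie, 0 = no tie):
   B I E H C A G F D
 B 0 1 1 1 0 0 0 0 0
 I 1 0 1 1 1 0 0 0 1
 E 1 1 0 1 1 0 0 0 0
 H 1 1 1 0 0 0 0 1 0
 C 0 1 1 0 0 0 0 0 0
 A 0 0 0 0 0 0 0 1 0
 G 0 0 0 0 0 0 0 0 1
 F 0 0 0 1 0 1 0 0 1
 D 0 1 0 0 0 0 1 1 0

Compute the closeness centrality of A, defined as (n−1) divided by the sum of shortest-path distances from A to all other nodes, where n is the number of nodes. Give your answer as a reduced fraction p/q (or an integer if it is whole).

Distances from A: B:3, C:4, D:2, E:3, F:1, G:3, H:2, I:3. Sum = 21.
n = 9, so closeness = 8/21.

8/21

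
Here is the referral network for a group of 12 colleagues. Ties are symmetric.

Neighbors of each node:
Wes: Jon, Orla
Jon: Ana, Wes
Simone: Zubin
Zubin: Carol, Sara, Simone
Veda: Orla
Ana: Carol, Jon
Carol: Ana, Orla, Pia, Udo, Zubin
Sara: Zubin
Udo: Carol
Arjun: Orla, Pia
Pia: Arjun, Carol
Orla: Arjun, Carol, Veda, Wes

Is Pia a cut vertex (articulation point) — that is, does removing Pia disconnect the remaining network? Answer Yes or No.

Even without Pia, every remaining node can still reach every other (the residual graph is connected), so Pia is not a cut vertex.

No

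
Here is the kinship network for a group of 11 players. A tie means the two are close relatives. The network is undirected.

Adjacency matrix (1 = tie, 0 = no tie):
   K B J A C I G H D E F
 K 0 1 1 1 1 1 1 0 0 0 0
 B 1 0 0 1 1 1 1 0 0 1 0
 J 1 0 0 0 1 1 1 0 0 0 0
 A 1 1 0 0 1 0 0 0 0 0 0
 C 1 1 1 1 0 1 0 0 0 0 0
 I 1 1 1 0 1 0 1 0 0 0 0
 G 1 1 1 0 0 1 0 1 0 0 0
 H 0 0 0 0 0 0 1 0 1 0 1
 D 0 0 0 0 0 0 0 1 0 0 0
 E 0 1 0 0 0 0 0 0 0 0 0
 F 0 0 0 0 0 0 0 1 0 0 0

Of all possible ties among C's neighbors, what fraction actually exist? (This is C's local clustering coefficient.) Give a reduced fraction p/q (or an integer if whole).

C's neighbors: A, B, I, J, and K (k = 5).
Possible neighbor pairs: C(5,2) = 10. Edges among them: A–B, A–K, B–I, B–K, I–J, I–K, J–K → e = 7.
Clustering(C) = 7/10.

7/10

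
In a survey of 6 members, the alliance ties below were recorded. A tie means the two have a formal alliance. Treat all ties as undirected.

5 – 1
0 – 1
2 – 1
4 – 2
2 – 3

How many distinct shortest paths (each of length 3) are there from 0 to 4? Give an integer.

1

The shortest distance is 3, and the only length-3 path is 0–1–2–4. So there is exactly 1 shortest path.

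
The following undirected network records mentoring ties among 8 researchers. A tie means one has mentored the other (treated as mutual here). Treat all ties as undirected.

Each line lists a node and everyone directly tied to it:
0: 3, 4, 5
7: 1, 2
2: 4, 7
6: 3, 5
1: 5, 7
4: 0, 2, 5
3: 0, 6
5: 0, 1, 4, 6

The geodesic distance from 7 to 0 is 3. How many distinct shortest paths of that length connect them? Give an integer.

The shortest distance is 3. The length-3 paths are: 7–2–4–0; 7–1–5–0.
That gives 2 distinct shortest paths.

2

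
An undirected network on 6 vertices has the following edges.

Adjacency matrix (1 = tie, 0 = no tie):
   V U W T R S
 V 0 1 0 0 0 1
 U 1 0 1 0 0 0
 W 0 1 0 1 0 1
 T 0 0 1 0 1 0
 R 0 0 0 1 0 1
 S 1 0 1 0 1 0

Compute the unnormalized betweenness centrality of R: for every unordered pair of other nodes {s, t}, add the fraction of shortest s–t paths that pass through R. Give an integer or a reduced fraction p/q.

Pairs whose geodesics pass through R — V–T: 1/3; T–S: 1/2.
All other pairs contribute 0.
Summing the contributions gives betweenness(R) = 5/6.

5/6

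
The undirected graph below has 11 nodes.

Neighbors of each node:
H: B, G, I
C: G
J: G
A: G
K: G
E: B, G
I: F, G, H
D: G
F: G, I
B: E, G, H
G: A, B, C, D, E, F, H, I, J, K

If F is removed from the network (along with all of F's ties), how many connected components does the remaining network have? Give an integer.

1

F's neighbors (G and I) remain reachable from one another through other ties, so the rest of the network stays in one piece.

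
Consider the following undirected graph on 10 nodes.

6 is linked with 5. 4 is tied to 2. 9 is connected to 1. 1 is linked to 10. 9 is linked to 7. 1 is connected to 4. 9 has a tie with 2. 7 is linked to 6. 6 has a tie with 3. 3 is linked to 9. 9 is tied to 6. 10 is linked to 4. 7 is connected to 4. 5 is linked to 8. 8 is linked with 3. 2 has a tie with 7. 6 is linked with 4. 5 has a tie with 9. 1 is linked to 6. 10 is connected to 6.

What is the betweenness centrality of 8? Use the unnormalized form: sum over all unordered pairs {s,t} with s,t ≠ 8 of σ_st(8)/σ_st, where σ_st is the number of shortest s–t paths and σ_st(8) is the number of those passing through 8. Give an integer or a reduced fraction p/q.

1/3

Pairs whose geodesics pass through 8 — 3–5: 1/3.
All other pairs contribute 0.
Summing the contributions gives betweenness(8) = 1/3.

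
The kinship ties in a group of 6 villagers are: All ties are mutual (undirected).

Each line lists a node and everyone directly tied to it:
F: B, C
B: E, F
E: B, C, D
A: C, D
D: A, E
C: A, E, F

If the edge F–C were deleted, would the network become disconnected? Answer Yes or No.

Even without that edge, F still reaches C via F – B – E – C, so the network stays connected. Not a bridge.

No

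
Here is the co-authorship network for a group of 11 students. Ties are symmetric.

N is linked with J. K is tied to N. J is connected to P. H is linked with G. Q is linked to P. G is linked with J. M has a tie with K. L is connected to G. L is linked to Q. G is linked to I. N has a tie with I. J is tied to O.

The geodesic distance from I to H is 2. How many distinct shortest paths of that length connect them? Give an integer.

1

The shortest distance is 2, and the only length-2 path is I–G–H. So there is exactly 1 shortest path.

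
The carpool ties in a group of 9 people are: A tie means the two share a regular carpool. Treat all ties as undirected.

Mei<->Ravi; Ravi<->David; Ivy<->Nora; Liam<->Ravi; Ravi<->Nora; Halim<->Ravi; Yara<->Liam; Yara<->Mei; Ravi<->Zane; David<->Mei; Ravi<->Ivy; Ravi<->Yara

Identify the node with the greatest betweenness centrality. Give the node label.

Unnormalized betweenness of each node: David:0, Halim:0, Ivy:0, Liam:0, Mei:1/2, Nora:0, Ravi:23, Yara:1/2, Zane:0.
Ravi has the largest value, 23, making it the main broker — the node through which the most shortest paths run.

Ravi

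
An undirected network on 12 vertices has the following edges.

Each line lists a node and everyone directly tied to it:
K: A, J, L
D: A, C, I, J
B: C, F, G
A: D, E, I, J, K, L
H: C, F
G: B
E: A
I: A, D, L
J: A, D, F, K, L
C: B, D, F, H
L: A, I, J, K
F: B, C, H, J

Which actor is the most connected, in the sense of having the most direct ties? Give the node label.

A

Degrees — A:6, B:3, C:4, D:4, E:1, F:4, G:1, H:2, I:3, J:5, K:3, L:4.
The maximum is 6, attained only by A.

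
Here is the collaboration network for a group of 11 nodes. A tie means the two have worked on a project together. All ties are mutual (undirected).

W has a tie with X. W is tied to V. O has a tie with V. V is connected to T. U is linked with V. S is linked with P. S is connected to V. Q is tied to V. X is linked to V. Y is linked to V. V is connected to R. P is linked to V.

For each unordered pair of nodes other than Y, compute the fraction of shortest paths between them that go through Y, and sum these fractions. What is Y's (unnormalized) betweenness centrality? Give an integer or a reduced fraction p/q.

No shortest path between any pair of other nodes passes through Y.
Summing the contributions gives betweenness(Y) = 0.

0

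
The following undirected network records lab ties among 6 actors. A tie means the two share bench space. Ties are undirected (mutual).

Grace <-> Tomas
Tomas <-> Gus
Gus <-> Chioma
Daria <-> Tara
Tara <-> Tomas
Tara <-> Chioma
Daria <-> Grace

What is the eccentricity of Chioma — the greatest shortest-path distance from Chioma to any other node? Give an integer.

Distances from Chioma: Daria:2, Grace:3, Gus:1, Tara:1, Tomas:2.
The largest is 3 (to Grace), so the eccentricity of Chioma is 3.

3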